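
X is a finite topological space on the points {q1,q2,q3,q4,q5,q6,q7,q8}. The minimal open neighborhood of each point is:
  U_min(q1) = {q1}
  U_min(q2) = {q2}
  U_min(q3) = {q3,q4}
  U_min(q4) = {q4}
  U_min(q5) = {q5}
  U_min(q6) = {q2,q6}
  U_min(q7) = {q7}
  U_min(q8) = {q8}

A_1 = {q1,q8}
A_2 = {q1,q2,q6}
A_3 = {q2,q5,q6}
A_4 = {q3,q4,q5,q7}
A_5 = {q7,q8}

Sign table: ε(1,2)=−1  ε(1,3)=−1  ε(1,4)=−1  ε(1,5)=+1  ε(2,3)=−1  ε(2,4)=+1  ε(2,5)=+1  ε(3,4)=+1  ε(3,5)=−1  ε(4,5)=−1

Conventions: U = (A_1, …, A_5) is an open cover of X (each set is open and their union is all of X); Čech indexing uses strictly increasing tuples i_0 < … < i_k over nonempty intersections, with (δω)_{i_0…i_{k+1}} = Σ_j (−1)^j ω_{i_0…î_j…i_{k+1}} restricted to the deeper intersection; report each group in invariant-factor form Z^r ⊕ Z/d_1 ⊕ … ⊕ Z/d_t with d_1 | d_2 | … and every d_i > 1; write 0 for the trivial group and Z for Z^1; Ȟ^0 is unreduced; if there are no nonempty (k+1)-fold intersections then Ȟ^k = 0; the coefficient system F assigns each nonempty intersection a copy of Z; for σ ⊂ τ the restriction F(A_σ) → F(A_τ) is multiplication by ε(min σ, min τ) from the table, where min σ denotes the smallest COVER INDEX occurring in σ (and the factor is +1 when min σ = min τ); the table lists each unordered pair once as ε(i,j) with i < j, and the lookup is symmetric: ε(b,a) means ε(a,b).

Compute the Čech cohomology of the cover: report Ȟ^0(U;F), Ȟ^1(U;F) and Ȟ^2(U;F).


nerve of the cover:
  A12={q1} A15={q8} A23={q2,q6} A34={q5} A45={q7}
C dims 5,5; δ0: rk 5, SNF 1^4·2
Ȟ^0 = (5 − 5) − 0 = 0, so Ȟ^0 ≅ 0
Ȟ^1 = (5 − 0) − 5 = 0 plus torsion [2], so Ȟ^1 ≅ Z/2
Ȟ^2 = (0 − 0) − 0 = 0, so Ȟ^2 ≅ 0

Ȟ^0(U;F) ≅ 0; Ȟ^1(U;F) ≅ Z/2; Ȟ^2(U;F) ≅ 0


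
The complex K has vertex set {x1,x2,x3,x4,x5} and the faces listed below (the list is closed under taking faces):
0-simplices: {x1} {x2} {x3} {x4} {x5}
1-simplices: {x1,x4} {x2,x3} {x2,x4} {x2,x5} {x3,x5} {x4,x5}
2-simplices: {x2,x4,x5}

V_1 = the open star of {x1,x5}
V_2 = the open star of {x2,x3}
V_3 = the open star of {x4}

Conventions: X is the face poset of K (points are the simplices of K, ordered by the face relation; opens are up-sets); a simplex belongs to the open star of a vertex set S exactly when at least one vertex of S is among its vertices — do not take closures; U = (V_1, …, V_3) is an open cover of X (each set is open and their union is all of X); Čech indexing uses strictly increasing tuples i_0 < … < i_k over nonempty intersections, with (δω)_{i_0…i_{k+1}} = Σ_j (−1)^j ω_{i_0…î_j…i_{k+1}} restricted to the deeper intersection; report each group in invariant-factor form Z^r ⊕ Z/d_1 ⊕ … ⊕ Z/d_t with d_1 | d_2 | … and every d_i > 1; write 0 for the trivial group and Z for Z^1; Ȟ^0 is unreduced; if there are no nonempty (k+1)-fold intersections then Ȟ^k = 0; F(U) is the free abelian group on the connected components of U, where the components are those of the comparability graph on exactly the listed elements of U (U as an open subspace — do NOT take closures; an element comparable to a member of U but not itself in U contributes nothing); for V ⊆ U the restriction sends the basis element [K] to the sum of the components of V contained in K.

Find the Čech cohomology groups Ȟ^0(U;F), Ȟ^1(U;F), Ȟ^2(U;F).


Ȟ^0 ≅ Z; Ȟ^1 ≅ Z; Ȟ^2 ≅ 0

intersection data:
  V1={{x1},{x5},{x1,x4},{x2,x5},{x3,x5},{x4,x5},{x2,x4,x5}} V2={{x2},{x3},{x2,x3},{x2,x4},{x2,x5},{x3,x5},{x2,x4,x5}} V3={{x4},{x1,x4},{x2,x4},{x4,x5},{x2,x4,x5}}
  V12={{x2,x5},{x3,x5},{x2,x4,x5}} V13={{x1,x4},{x4,x5},{x2,x4,x5}} V23={{x2,x4},{x2,x4,x5}}
  V123={{x2,x4,x5}}
components per intersection:
  V1: {{x1},{x1,x4}} {{x5},{x2,x5},{x3,x5},{x4,x5},{x2,x4,x5}}
  V2: {{x2},{x3},{x2,x3},{x2,x4},{x2,x5},{x3,x5},{x2,x4,x5}}
  V3: {{x4},{x1,x4},{x2,x4},{x4,x5},{x2,x4,x5}}
  V12: {{x2,x5},{x2,x4,x5}} {{x3,x5}}
  V13: {{x1,x4}} {{x4,x5},{x2,x4,x5}}
  V23: {{x2,x4},{x2,x4,x5}}
  V123: {{x2,x4,x5}}
C dims 4,5,1; δ0: rk 3, SNF 1^3; δ1: rk 1, SNF 1^1
Ȟ^0 = (4 − 3) − 0 = 1, so Ȟ^0 ≅ Z
Ȟ^1 = (5 − 1) − 3 = 1, so Ȟ^1 ≅ Z
Ȟ^2 = (1 − 0) − 1 = 0, so Ȟ^2 ≅ 0


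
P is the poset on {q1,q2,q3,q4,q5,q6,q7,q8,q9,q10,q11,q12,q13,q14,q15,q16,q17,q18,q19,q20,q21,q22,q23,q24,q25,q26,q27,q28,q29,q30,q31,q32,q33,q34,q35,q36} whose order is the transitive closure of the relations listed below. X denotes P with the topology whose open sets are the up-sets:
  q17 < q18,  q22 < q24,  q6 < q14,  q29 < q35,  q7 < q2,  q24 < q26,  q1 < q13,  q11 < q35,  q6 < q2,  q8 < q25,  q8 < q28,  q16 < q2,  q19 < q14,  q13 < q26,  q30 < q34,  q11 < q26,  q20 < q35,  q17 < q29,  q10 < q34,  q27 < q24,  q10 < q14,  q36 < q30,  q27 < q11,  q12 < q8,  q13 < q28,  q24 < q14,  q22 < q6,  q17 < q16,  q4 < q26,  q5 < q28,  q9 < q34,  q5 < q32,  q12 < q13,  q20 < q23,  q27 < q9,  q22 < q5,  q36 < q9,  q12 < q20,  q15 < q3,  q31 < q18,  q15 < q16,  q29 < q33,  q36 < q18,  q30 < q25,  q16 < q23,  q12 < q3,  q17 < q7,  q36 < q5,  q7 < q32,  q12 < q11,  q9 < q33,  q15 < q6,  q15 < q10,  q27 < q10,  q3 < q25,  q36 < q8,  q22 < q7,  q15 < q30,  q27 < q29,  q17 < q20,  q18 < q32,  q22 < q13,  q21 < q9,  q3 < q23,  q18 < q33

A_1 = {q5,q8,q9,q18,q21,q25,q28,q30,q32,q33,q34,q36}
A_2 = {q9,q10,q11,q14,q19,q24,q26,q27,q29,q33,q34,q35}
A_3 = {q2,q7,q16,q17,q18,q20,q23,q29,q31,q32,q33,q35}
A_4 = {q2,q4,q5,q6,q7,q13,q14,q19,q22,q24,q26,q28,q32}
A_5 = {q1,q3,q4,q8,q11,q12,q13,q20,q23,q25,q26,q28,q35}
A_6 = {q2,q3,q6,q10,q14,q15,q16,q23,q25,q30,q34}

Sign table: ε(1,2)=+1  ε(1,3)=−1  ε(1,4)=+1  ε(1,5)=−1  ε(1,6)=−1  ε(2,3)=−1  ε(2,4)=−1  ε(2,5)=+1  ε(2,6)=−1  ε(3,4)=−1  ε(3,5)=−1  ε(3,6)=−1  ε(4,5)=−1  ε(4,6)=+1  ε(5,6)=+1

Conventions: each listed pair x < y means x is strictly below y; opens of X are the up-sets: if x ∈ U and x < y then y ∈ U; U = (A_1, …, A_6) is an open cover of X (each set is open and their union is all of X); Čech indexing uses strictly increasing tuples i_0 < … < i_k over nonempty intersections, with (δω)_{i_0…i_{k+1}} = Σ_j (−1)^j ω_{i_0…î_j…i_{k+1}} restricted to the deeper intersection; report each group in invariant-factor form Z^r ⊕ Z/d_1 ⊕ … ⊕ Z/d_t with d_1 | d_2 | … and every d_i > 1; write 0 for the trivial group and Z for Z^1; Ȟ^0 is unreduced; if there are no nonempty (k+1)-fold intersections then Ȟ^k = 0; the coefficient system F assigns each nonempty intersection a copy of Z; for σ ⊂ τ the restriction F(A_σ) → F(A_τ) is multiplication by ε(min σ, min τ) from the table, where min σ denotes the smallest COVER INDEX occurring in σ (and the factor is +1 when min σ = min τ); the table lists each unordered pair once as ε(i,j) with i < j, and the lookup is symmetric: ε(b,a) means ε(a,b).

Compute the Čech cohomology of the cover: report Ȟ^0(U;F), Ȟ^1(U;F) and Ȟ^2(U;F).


nerve simplices:
  A12={q9,q33,q34} A13={q18,q32,q33} A14={q5,q28,q32} A15={q8,q25,q28} A16={q25,q30,q34} A23={q29,q33,q35} A24={q14,q19,q24,q26} A25={q11,q26,q35} A26={q10,q14,q34} A34={q2,q7,q32} A35={q20,q23,q35} A36={q2,q16,q23} A45={q4,q13,q26,q28} A46={q2,q6,q14} A56={q3,q23,q25}
  A123={q33} A126={q34} A134={q32} A145={q28} A156={q25} A235={q35} A245={q26} A246={q14} A346={q2} A356={q23}
C dims 6,15,10; δ0: rk 6, SNF 1^5·2; δ1: rk 9, SNF 1^9
degree 0: 6−6−0 = 0 → Ȟ^0 ≅ 0
degree 1: 15−9−6 = 0 plus torsion [2] → Ȟ^1 ≅ Z/2
degree 2: 10−0−9 = 1 → Ȟ^2 ≅ Z

Ȟ^0 = 0, Ȟ^1 = Z/2 and Ȟ^2 = Z


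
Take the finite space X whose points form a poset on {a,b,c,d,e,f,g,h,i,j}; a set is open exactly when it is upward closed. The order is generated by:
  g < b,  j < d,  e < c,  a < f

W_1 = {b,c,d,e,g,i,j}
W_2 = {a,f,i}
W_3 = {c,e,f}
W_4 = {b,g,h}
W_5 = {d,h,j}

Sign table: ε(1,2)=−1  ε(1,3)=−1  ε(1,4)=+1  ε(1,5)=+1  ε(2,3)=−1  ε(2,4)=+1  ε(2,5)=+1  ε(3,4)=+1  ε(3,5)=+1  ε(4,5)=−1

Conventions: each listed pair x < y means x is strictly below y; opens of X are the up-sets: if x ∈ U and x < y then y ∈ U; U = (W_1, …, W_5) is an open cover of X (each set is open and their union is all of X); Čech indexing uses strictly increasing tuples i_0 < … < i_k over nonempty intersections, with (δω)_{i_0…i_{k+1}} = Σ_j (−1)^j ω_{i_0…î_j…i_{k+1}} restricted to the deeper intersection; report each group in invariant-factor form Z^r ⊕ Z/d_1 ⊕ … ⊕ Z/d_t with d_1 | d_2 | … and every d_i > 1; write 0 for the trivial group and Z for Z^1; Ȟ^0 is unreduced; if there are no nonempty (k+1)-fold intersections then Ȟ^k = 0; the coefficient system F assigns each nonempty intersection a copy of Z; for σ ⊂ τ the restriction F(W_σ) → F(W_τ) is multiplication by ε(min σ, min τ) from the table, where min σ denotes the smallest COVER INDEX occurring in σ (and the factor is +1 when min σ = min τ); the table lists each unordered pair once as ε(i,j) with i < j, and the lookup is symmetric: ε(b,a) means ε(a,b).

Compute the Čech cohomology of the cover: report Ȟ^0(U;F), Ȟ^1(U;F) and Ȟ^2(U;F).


nerve simplices:
  W12={i} W13={c,e} W14={b,g} W15={d,j} W23={f} W45={h}
C dims 5,6; δ0: rk 5, SNF 1^4·2
degree 0: 5−5−0 = 0 → Ȟ^0 ≅ 0
degree 1: 6−0−5 = 1 plus torsion [2] → Ȟ^1 ≅ Z ⊕ Z/2
degree 2: 0−0−0 = 0 → Ȟ^2 ≅ 0

Ȟ^0 = 0; Ȟ^1 = Z ⊕ Z/2; Ȟ^2 = 0


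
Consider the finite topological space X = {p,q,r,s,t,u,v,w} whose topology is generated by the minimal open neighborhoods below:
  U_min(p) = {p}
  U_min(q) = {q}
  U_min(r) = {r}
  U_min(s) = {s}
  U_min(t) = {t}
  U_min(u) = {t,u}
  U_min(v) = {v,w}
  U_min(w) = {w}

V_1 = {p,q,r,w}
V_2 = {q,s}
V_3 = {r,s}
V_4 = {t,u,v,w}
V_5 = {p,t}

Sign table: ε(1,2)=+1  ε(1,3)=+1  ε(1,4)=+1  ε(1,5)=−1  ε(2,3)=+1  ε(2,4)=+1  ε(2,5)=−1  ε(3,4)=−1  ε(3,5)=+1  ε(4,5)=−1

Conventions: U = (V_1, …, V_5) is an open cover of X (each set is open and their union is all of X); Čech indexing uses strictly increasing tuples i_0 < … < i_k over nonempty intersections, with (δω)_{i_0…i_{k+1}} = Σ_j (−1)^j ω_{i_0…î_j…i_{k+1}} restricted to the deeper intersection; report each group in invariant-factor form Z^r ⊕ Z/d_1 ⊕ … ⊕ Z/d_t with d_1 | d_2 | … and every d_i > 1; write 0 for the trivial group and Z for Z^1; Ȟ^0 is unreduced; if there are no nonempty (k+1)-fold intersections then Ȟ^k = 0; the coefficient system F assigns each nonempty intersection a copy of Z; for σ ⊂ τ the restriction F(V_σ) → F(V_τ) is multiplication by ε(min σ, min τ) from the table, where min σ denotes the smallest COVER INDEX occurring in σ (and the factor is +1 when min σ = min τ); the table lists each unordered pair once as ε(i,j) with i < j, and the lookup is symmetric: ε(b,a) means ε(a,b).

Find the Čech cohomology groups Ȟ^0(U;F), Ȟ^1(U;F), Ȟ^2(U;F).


Ȟ^0(U;F) ≅ Z, Ȟ^1(U;F) ≅ Z^2, Ȟ^2(U;F) ≅ 0

intersection data:
  V12={q} V13={r} V14={w} V15={p} V23={s} V45={t}
C dims 5,6; δ0: rk 4, SNF 1^4
Ȟ^0 = (5 − 4) − 0 = 1, so Ȟ^0 ≅ Z
Ȟ^1 = (6 − 0) − 4 = 2, so Ȟ^1 ≅ Z^2
Ȟ^2 = (0 − 0) − 0 = 0, so Ȟ^2 ≅ 0


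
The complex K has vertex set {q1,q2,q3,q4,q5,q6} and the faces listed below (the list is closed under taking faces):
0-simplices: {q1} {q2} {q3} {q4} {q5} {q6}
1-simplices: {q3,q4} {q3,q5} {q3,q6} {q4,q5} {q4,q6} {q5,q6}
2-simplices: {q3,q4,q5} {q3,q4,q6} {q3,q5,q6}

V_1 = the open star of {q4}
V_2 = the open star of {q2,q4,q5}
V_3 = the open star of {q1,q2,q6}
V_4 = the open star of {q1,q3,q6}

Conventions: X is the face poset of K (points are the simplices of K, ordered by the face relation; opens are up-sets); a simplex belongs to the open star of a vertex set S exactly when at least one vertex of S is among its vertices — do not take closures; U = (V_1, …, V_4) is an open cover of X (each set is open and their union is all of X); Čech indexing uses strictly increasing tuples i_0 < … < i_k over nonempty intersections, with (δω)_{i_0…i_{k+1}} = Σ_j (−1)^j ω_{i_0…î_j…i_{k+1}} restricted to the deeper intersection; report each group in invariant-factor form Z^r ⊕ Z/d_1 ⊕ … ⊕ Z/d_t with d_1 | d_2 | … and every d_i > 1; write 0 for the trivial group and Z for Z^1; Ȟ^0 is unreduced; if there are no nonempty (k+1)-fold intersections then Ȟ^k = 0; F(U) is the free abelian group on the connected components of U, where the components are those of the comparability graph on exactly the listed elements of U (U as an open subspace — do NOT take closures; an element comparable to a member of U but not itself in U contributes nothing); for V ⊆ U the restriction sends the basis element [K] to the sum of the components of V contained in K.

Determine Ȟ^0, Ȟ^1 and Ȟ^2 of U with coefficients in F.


Ȟ^0(U;F) ≅ Z^3, Ȟ^1(U;F) ≅ 0 and Ȟ^2(U;F) ≅ 0

cover nerve:
  V1={{q4},{q3,q4},{q4,q5},{q4,q6},{q3,q4,q5},{q3,q4,q6}} V2={{q2},{q4},{q5},{q3,q4},{q3,q5},{q4,q5},{q4,q6},{q5,q6},{q3,q4,q5},{q3,q4,q6},{q3,q5,q6}} V3={{q1},{q2},{q6},{q3,q6},{q4,q6},{q5,q6},{q3,q4,q6},{q3,q5,q6}} V4={{q1},{q3},{q6},{q3,q4},{q3,q5},{q3,q6},{q4,q6},{q5,q6},{q3,q4,q5},{q3,q4,q6},{q3,q5,q6}}
  V12={{q4},{q3,q4},{q4,q5},{q4,q6},{q3,q4,q5},{q3,q4,q6}} V13={{q4,q6},{q3,q4,q6}} V14={{q3,q4},{q4,q6},{q3,q4,q5},{q3,q4,q6}} V23={{q2},{q4,q6},{q5,q6},{q3,q4,q6},{q3,q5,q6}} V24={{q3,q4},{q3,q5},{q4,q6},{q5,q6},{q3,q4,q5},{q3,q4,q6},{q3,q5,q6}} V34={{q1},{q6},{q3,q6},{q4,q6},{q5,q6},{q3,q4,q6},{q3,q5,q6}}
  V123={{q4,q6},{q3,q4,q6}} V124={{q3,q4},{q4,q6},{q3,q4,q5},{q3,q4,q6}} V134={{q4,q6},{q3,q4,q6}} V234={{q4,q6},{q5,q6},{q3,q4,q6},{q3,q5,q6}}
  V1234={{q4,q6},{q3,q4,q6}}
components per intersection:
  V1: {{q4},{q3,q4},{q4,q5},{q4,q6},{q3,q4,q5},{q3,q4,q6}}
  V2: {{q2}} {{q4},{q5},{q3,q4},{q3,q5},{q4,q5},{q4,q6},{q5,q6},{q3,q4,q5},{q3,q4,q6},{q3,q5,q6}}
  V3: {{q1}} {{q2}} {{q6},{q3,q6},{q4,q6},{q5,q6},{q3,q4,q6},{q3,q5,q6}}
  V4: {{q1}} {{q3},{q6},{q3,q4},{q3,q5},{q3,q6},{q4,q6},{q5,q6},{q3,q4,q5},{q3,q4,q6},{q3,q5,q6}}
  V12: {{q4},{q3,q4},{q4,q5},{q4,q6},{q3,q4,q5},{q3,q4,q6}}
  V13: {{q4,q6},{q3,q4,q6}}
  V14: {{q3,q4},{q4,q6},{q3,q4,q5},{q3,q4,q6}}
  V23: {{q2}} {{q4,q6},{q3,q4,q6}} {{q5,q6},{q3,q5,q6}}
  V24: {{q3,q4},{q3,q5},{q4,q6},{q5,q6},{q3,q4,q5},{q3,q4,q6},{q3,q5,q6}}
  V34: {{q1}} {{q6},{q3,q6},{q4,q6},{q5,q6},{q3,q4,q6},{q3,q5,q6}}
  V123: {{q4,q6},{q3,q4,q6}}
  V124: {{q3,q4},{q4,q6},{q3,q4,q5},{q3,q4,q6}}
  V134: {{q4,q6},{q3,q4,q6}}
  V234: {{q4,q6},{q3,q4,q6}} {{q5,q6},{q3,q5,q6}}
  V1234: {{q4,q6},{q3,q4,q6}}
C dims 8,9,5,1; δ0: rk 5, SNF 1^5; δ1: rk 4, SNF 1^4; δ2: rk 1, SNF 1^1
Ȟ^0: (8−5)−0=3 ⇒ Z^3
Ȟ^1: (9−4)−5=0 ⇒ 0
Ȟ^2: (5−1)−4=0 ⇒ 0


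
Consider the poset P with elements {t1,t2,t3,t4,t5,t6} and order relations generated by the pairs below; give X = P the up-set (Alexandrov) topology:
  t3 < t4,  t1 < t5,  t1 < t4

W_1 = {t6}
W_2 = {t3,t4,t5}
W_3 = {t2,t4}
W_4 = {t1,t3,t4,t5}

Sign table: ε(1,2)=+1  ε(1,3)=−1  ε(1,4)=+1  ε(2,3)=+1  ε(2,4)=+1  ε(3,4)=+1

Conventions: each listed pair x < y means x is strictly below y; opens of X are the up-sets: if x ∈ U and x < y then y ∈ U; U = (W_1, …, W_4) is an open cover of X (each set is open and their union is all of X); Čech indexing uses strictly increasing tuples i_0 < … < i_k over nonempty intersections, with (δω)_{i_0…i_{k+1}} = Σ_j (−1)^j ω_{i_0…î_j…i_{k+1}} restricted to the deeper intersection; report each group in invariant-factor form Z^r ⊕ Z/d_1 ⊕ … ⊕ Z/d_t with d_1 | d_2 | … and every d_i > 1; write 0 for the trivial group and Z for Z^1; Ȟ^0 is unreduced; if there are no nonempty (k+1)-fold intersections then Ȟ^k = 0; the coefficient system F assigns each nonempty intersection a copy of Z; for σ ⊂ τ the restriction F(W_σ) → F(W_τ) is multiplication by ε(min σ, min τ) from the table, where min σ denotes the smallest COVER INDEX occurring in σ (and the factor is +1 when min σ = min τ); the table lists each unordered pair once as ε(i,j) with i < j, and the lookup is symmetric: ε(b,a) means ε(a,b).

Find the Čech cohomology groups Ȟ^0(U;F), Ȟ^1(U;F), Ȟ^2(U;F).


Ȟ^0 ≅ Z^2, Ȟ^1 ≅ 0, Ȟ^2 ≅ 0

nonempty intersections:
  W23={t4} W24={t3,t4,t5} W34={t4}
  W234={t4}
C dims 4,3,1; δ0: rk 2, SNF 1^2; δ1: rk 1, SNF 1^1
Ȟ^0: (4−2)−0=2 ⇒ Z^2
Ȟ^1: (3−1)−2=0 ⇒ 0
Ȟ^2: (1−0)−1=0 ⇒ 0


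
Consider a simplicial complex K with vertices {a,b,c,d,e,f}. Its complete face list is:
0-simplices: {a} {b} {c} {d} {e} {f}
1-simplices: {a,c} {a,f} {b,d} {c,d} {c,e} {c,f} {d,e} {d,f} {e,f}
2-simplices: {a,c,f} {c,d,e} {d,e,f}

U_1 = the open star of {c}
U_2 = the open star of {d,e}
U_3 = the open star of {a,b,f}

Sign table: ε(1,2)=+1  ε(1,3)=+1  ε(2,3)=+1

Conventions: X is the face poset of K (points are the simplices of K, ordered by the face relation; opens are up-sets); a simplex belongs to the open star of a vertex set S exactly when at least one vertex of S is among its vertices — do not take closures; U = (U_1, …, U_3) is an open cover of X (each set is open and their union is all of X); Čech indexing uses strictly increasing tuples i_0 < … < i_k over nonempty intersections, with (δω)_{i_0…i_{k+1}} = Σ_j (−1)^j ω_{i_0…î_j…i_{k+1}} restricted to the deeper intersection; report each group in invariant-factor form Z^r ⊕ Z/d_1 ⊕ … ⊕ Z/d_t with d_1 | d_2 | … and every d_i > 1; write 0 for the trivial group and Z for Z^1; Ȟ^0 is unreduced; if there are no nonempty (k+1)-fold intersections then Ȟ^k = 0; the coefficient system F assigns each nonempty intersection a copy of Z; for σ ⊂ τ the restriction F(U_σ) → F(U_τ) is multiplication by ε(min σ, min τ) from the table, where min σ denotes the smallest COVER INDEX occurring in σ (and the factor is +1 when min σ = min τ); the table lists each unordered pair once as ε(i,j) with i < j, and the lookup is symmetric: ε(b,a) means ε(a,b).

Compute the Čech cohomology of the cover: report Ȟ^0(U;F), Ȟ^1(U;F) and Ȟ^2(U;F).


Ȟ^0 ≅ Z, Ȟ^1 ≅ Z and Ȟ^2 ≅ 0

nerve simplices:
  U1={{c},{a,c},{c,d},{c,e},{c,f},{a,c,f},{c,d,e}} U2={{d},{e},{b,d},{c,d},{c,e},{d,e},{d,f},{e,f},{c,d,e},{d,e,f}} U3={{a},{b},{f},{a,c},{a,f},{b,d},{c,f},{d,f},{e,f},{a,c,f},{d,e,f}}
  U12={{c,d},{c,e},{c,d,e}} U13={{a,c},{c,f},{a,c,f}} U23={{b,d},{d,f},{e,f},{d,e,f}}
C dims 3,3; δ0: rk 2, SNF 1^2
degree 0: 3−2−0 = 1 → Ȟ^0 ≅ Z
degree 1: 3−0−2 = 1 → Ȟ^1 ≅ Z
degree 2: 0−0−0 = 0 → Ȟ^2 ≅ 0


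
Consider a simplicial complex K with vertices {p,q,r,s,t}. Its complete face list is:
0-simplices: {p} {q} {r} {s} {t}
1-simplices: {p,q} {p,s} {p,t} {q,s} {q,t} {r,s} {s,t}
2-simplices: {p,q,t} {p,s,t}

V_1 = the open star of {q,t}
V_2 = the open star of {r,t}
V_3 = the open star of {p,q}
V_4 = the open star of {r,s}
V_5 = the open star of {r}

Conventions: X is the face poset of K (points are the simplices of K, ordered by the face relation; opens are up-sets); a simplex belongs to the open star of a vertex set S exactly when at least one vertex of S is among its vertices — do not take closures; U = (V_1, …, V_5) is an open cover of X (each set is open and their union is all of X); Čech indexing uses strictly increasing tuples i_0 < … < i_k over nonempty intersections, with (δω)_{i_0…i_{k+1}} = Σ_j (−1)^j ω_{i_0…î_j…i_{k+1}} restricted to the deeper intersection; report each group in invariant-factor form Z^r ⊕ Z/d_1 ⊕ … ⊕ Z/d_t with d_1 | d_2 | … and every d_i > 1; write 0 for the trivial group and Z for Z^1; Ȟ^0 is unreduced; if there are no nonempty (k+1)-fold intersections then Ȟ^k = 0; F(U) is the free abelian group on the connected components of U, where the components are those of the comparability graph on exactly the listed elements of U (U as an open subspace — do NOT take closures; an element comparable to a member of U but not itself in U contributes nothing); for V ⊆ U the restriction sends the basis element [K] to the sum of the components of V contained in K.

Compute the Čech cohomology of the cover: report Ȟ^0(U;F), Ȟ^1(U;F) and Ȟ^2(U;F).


nonempty overlaps:
  V1={{q},{t},{p,q},{p,t},{q,s},{q,t},{s,t},{p,q,t},{p,s,t}} V2={{r},{t},{p,t},{q,t},{r,s},{s,t},{p,q,t},{p,s,t}} V3={{p},{q},{p,q},{p,s},{p,t},{q,s},{q,t},{p,q,t},{p,s,t}} V4={{r},{s},{p,s},{q,s},{r,s},{s,t},{p,s,t}} V5={{r},{r,s}}
  V12={{t},{p,t},{q,t},{s,t},{p,q,t},{p,s,t}} V13={{q},{p,q},{p,t},{q,s},{q,t},{p,q,t},{p,s,t}} V14={{q,s},{s,t},{p,s,t}} V23={{p,t},{q,t},{p,q,t},{p,s,t}} V24={{r},{r,s},{s,t},{p,s,t}} V25={{r},{r,s}} V34={{p,s},{q,s},{p,s,t}} V45={{r},{r,s}}
  V123={{p,t},{q,t},{p,q,t},{p,s,t}} V124={{s,t},{p,s,t}} V134={{q,s},{p,s,t}} V234={{p,s,t}} V245={{r},{r,s}}
  V1234={{p,s,t}}
components per intersection:
  V1: {{q},{t},{p,q},{p,t},{q,s},{q,t},{s,t},{p,q,t},{p,s,t}}
  V2: {{r},{r,s}} {{t},{p,t},{q,t},{s,t},{p,q,t},{p,s,t}}
  V3: {{p},{q},{p,q},{p,s},{p,t},{q,s},{q,t},{p,q,t},{p,s,t}}
  V4: {{r},{s},{p,s},{q,s},{r,s},{s,t},{p,s,t}}
  V5: {{r},{r,s}}
  V12: {{t},{p,t},{q,t},{s,t},{p,q,t},{p,s,t}}
  V13: {{q},{p,q},{p,t},{q,s},{q,t},{p,q,t},{p,s,t}}
  V14: {{q,s}} {{s,t},{p,s,t}}
  V23: {{p,t},{q,t},{p,q,t},{p,s,t}}
  V24: {{r},{r,s}} {{s,t},{p,s,t}}
  V25: {{r},{r,s}}
  V34: {{p,s},{p,s,t}} {{q,s}}
  V45: {{r},{r,s}}
  V123: {{p,t},{q,t},{p,q,t},{p,s,t}}
  V124: {{s,t},{p,s,t}}
  V134: {{q,s}} {{p,s,t}}
  V234: {{p,s,t}}
  V245: {{r},{r,s}}
  V1234: {{p,s,t}}
C dims 6,11,6,1; δ0: rk 5, SNF 1^5; δ1: rk 5, SNF 1^5; δ2: rk 1, SNF 1^1
degree 0: 6−5−0 = 1 → Ȟ^0 ≅ Z
degree 1: 11−5−5 = 1 → Ȟ^1 ≅ Z
degree 2: 6−1−5 = 0 → Ȟ^2 ≅ 0

Ȟ^0 = Z, Ȟ^1 = Z and Ȟ^2 = 0


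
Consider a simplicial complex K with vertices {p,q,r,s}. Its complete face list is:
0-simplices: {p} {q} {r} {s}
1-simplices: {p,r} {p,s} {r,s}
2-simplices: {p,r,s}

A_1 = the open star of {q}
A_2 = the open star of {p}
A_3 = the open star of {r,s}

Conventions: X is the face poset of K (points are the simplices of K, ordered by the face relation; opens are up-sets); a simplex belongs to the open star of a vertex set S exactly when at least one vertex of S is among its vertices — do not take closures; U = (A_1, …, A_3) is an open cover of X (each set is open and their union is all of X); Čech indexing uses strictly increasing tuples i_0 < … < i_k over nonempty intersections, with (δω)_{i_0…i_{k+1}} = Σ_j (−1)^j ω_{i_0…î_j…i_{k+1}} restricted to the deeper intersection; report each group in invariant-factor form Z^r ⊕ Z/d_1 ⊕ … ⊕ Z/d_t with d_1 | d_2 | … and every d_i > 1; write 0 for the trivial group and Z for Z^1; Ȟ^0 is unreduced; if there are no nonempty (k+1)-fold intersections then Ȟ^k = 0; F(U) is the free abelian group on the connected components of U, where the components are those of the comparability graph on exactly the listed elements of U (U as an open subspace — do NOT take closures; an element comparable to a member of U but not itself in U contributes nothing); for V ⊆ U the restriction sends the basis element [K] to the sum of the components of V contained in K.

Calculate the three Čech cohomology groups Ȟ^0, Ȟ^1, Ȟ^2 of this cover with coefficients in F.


nerve of the cover:
  A1={{q}} A2={{p},{p,r},{p,s},{p,r,s}} A3={{r},{s},{p,r},{p,s},{r,s},{p,r,s}}
  A23={{p,r},{p,s},{p,r,s}}
components per intersection:
  A1: {{q}}
  A2: {{p},{p,r},{p,s},{p,r,s}}
  A3: {{r},{s},{p,r},{p,s},{r,s},{p,r,s}}
  A23: {{p,r},{p,s},{p,r,s}}
C dims 3,1; δ0: rk 1, SNF 1^1
Ȟ^0 = (3 − 1) − 0 = 2, so Ȟ^0 ≅ Z^2
Ȟ^1 = (1 − 0) − 1 = 0, so Ȟ^1 ≅ 0
Ȟ^2 = (0 − 0) − 0 = 0, so Ȟ^2 ≅ 0

Ȟ^0 = Z^2,  Ȟ^1 = 0,  Ȟ^2 = 0


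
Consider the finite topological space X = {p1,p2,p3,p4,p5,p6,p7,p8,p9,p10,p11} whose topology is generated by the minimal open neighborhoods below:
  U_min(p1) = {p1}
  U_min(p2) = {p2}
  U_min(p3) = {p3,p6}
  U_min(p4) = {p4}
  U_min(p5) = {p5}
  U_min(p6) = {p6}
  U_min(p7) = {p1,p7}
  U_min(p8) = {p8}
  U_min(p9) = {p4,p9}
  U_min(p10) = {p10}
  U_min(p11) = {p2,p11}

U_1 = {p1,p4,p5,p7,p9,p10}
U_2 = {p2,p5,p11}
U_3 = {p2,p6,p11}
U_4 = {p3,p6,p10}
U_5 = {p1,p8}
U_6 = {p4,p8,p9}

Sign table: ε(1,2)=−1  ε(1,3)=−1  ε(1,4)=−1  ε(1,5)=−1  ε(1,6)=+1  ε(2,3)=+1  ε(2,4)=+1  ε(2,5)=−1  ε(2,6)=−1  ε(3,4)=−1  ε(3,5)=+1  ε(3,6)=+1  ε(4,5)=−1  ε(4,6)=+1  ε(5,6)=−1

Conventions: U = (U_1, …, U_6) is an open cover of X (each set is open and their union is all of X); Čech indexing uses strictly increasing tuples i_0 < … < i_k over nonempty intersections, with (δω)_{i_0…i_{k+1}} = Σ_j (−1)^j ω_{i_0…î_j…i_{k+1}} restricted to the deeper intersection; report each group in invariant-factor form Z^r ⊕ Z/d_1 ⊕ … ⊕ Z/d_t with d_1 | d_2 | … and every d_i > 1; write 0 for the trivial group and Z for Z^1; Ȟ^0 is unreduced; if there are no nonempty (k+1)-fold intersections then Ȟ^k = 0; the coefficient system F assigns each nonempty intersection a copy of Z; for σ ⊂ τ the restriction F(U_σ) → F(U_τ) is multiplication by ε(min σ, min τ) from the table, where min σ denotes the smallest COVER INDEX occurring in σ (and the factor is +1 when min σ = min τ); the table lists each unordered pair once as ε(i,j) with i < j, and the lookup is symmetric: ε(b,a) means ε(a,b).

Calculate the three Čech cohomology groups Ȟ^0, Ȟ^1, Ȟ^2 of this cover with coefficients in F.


nonempty overlaps:
  U12={p5} U14={p10} U15={p1} U16={p4,p9} U23={p2,p11} U34={p6} U56={p8}
C dims 6,7; δ0: rk 6, SNF 1^5·2
degree 0: 6−6−0 = 0 → Ȟ^0 ≅ 0
degree 1: 7−0−6 = 1 plus torsion [2] → Ȟ^1 ≅ Z ⊕ Z/2
degree 2: 0−0−0 = 0 → Ȟ^2 ≅ 0

Ȟ^0(U;F) ≅ 0,  Ȟ^1(U;F) ≅ Z ⊕ Z/2,  Ȟ^2(U;F) ≅ 0


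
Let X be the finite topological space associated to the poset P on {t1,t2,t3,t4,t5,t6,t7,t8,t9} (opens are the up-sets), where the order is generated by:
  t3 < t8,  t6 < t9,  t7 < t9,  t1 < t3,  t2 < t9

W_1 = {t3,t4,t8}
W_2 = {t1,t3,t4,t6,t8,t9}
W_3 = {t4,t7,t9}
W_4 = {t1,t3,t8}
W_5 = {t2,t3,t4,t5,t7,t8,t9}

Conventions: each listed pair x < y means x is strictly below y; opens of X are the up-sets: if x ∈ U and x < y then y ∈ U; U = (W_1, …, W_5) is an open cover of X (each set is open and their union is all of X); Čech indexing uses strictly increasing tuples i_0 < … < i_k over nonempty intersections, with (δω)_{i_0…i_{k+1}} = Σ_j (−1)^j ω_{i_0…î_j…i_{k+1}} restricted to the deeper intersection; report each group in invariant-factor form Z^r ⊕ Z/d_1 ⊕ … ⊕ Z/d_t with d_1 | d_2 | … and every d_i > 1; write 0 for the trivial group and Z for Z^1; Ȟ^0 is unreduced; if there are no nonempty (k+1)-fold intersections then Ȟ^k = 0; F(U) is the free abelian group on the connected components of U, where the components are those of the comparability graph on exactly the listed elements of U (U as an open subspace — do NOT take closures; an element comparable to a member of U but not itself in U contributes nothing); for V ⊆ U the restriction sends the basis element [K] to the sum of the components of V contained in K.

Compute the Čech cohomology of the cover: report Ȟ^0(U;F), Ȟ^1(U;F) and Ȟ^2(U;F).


nonempty overlaps:
  W12={t3,t4,t8} W13={t4} W14={t3,t8} W15={t3,t4,t8} W23={t4,t9} W24={t1,t3,t8} W25={t3,t4,t8,t9} W35={t4,t7,t9} W45={t3,t8}
  W123={t4} W124={t3,t8} W125={t3,t4,t8} W135={t4} W145={t3,t8} W235={t4,t9} W245={t3,t8}
  W1235={t4} W1245={t3,t8}
components per intersection:
  W1: {t3,t8} {t4}
  W2: {t1,t3,t8} {t4} {t6,t9}
  W3: {t4} {t7,t9}
  W4: {t1,t3,t8}
  W5: {t2,t7,t9} {t3,t8} {t4} {t5}
  W12: {t3,t8} {t4}
  W13: {t4}
  W14: {t3,t8}
  W15: {t3,t8} {t4}
  W23: {t4} {t9}
  W24: {t1,t3,t8}
  W25: {t3,t8} {t4} {t9}
  W35: {t4} {t7,t9}
  W45: {t3,t8}
  W123: {t4}
  W124: {t3,t8}
  W125: {t3,t8} {t4}
  W135: {t4}
  W145: {t3,t8}
  W235: {t4} {t9}
  W245: {t3,t8}
  W1235: {t4}
  W1245: {t3,t8}
C dims 12,15,9,2; δ0: rk 8, SNF 1^8; δ1: rk 7, SNF 1^7; δ2: rk 2, SNF 1^2
degree 0: 12−8−0 = 4 → Ȟ^0 ≅ Z^4
degree 1: 15−7−8 = 0 → Ȟ^1 ≅ 0
degree 2: 9−2−7 = 0 → Ȟ^2 ≅ 0

Ȟ^0 = Z^4, Ȟ^1 = 0, Ȟ^2 = 0


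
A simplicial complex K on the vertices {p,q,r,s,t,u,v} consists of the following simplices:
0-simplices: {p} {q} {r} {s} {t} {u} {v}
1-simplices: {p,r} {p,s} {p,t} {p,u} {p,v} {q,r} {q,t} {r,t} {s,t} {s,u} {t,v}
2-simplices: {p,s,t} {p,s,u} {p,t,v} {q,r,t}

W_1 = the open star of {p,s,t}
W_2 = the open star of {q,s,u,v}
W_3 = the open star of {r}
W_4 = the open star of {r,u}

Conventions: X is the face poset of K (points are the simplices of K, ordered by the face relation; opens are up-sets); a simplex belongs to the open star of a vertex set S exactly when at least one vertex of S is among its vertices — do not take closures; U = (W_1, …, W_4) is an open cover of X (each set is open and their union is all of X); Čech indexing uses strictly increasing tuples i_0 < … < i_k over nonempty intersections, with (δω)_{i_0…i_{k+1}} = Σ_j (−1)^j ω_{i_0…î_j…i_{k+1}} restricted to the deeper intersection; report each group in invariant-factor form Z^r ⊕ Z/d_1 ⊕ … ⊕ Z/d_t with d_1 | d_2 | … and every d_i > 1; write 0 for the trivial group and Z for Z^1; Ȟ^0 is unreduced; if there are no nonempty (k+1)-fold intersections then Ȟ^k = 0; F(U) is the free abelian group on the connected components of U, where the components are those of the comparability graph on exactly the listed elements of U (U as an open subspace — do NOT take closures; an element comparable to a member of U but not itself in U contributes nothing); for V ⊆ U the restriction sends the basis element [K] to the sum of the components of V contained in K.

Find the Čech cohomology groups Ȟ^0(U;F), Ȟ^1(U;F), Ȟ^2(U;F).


Ȟ^0 ≅ Z, Ȟ^1 ≅ Z and Ȟ^2 ≅ 0

nerve of the cover:
  W1={{p},{s},{t},{p,r},{p,s},{p,t},{p,u},{p,v},{q,t},{r,t},{s,t},{s,u},{t,v},{p,s,t},{p,s,u},{p,t,v},{q,r,t}} W2={{q},{s},{u},{v},{p,s},{p,u},{p,v},{q,r},{q,t},{s,t},{s,u},{t,v},{p,s,t},{p,s,u},{p,t,v},{q,r,t}} W3={{r},{p,r},{q,r},{r,t},{q,r,t}} W4={{r},{u},{p,r},{p,u},{q,r},{r,t},{s,u},{p,s,u},{q,r,t}}
  W12={{s},{p,s},{p,u},{p,v},{q,t},{s,t},{s,u},{t,v},{p,s,t},{p,s,u},{p,t,v},{q,r,t}} W13={{p,r},{r,t},{q,r,t}} W14={{p,r},{p,u},{r,t},{s,u},{p,s,u},{q,r,t}} W23={{q,r},{q,r,t}} W24={{u},{p,u},{q,r},{s,u},{p,s,u},{q,r,t}} W34={{r},{p,r},{q,r},{r,t},{q,r,t}}
  W123={{q,r,t}} W124={{p,u},{s,u},{p,s,u},{q,r,t}} W134={{p,r},{r,t},{q,r,t}} W234={{q,r},{q,r,t}}
  W1234={{q,r,t}}
components per intersection:
  W1: {{p},{s},{t},{p,r},{p,s},{p,t},{p,u},{p,v},{q,t},{r,t},{s,t},{s,u},{t,v},{p,s,t},{p,s,u},{p,t,v},{q,r,t}}
  W2: {{q},{q,r},{q,t},{q,r,t}} {{s},{u},{p,s},{p,u},{s,t},{s,u},{p,s,t},{p,s,u}} {{v},{p,v},{t,v},{p,t,v}}
  W3: {{r},{p,r},{q,r},{r,t},{q,r,t}}
  W4: {{r},{p,r},{q,r},{r,t},{q,r,t}} {{u},{p,u},{s,u},{p,s,u}}
  W12: {{s},{p,s},{p,u},{s,t},{s,u},{p,s,t},{p,s,u}} {{p,v},{t,v},{p,t,v}} {{q,t},{q,r,t}}
  W13: {{p,r}} {{r,t},{q,r,t}}
  W14: {{p,r}} {{p,u},{s,u},{p,s,u}} {{r,t},{q,r,t}}
  W23: {{q,r},{q,r,t}}
  W24: {{u},{p,u},{s,u},{p,s,u}} {{q,r},{q,r,t}}
  W34: {{r},{p,r},{q,r},{r,t},{q,r,t}}
  W123: {{q,r,t}}
  W124: {{p,u},{s,u},{p,s,u}} {{q,r,t}}
  W134: {{p,r}} {{r,t},{q,r,t}}
  W234: {{q,r},{q,r,t}}
  W1234: {{q,r,t}}
C dims 7,12,6,1; δ0: rk 6, SNF 1^6; δ1: rk 5, SNF 1^5; δ2: rk 1, SNF 1^1
Ȟ^0 = (7 − 6) − 0 = 1, so Ȟ^0 ≅ Z
Ȟ^1 = (12 − 5) − 6 = 1, so Ȟ^1 ≅ Z
Ȟ^2 = (6 − 1) − 5 = 0, so Ȟ^2 ≅ 0


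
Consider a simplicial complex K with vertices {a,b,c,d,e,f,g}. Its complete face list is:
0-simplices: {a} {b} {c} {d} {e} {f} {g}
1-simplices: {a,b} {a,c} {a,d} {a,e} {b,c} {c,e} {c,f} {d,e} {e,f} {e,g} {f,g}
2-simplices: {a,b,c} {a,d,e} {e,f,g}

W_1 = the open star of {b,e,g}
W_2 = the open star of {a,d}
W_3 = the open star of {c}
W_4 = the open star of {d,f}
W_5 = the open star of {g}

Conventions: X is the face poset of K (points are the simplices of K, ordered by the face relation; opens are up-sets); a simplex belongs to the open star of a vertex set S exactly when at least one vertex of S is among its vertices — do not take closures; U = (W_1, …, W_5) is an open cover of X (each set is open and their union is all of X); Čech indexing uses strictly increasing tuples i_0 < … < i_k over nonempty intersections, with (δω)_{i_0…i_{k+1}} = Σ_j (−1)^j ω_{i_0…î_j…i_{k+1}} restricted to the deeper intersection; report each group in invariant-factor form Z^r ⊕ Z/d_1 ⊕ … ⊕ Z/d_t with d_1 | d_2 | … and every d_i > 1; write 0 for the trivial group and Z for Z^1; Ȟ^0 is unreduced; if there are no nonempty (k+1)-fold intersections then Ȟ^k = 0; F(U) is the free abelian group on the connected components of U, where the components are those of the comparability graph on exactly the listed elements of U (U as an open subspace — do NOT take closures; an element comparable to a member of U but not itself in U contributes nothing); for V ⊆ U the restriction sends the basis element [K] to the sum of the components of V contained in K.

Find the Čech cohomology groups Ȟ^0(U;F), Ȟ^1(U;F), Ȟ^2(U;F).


Ȟ^0 = Z, Ȟ^1 = Z^2 and Ȟ^2 = 0

cover nerve:
  W1={{b},{e},{g},{a,b},{a,e},{b,c},{c,e},{d,e},{e,f},{e,g},{f,g},{a,b,c},{a,d,e},{e,f,g}} W2={{a},{d},{a,b},{a,c},{a,d},{a,e},{d,e},{a,b,c},{a,d,e}} W3={{c},{a,c},{b,c},{c,e},{c,f},{a,b,c}} W4={{d},{f},{a,d},{c,f},{d,e},{e,f},{f,g},{a,d,e},{e,f,g}} W5={{g},{e,g},{f,g},{e,f,g}}
  W12={{a,b},{a,e},{d,e},{a,b,c},{a,d,e}} W13={{b,c},{c,e},{a,b,c}} W14={{d,e},{e,f},{f,g},{a,d,e},{e,f,g}} W15={{g},{e,g},{f,g},{e,f,g}} W23={{a,c},{a,b,c}} W24={{d},{a,d},{d,e},{a,d,e}} W34={{c,f}} W45={{f,g},{e,f,g}}
  W123={{a,b,c}} W124={{d,e},{a,d,e}} W145={{f,g},{e,f,g}}
components per intersection:
  W1: {{b},{a,b},{b,c},{a,b,c}} {{e},{g},{a,e},{c,e},{d,e},{e,f},{e,g},{f,g},{a,d,e},{e,f,g}}
  W2: {{a},{d},{a,b},{a,c},{a,d},{a,e},{d,e},{a,b,c},{a,d,e}}
  W3: {{c},{a,c},{b,c},{c,e},{c,f},{a,b,c}}
  W4: {{d},{a,d},{d,e},{a,d,e}} {{f},{c,f},{e,f},{f,g},{e,f,g}}
  W5: {{g},{e,g},{f,g},{e,f,g}}
  W12: {{a,b},{a,b,c}} {{a,e},{d,e},{a,d,e}}
  W13: {{b,c},{a,b,c}} {{c,e}}
  W14: {{d,e},{a,d,e}} {{e,f},{f,g},{e,f,g}}
  W15: {{g},{e,g},{f,g},{e,f,g}}
  W23: {{a,c},{a,b,c}}
  W24: {{d},{a,d},{d,e},{a,d,e}}
  W34: {{c,f}}
  W45: {{f,g},{e,f,g}}
  W123: {{a,b,c}}
  W124: {{d,e},{a,d,e}}
  W145: {{f,g},{e,f,g}}
C dims 7,11,3; δ0: rk 6, SNF 1^6; δ1: rk 3, SNF 1^3
Ȟ^0: (7−6)−0=1 ⇒ Z
Ȟ^1: (11−3)−6=2 ⇒ Z^2
Ȟ^2: (3−0)−3=0 ⇒ 0


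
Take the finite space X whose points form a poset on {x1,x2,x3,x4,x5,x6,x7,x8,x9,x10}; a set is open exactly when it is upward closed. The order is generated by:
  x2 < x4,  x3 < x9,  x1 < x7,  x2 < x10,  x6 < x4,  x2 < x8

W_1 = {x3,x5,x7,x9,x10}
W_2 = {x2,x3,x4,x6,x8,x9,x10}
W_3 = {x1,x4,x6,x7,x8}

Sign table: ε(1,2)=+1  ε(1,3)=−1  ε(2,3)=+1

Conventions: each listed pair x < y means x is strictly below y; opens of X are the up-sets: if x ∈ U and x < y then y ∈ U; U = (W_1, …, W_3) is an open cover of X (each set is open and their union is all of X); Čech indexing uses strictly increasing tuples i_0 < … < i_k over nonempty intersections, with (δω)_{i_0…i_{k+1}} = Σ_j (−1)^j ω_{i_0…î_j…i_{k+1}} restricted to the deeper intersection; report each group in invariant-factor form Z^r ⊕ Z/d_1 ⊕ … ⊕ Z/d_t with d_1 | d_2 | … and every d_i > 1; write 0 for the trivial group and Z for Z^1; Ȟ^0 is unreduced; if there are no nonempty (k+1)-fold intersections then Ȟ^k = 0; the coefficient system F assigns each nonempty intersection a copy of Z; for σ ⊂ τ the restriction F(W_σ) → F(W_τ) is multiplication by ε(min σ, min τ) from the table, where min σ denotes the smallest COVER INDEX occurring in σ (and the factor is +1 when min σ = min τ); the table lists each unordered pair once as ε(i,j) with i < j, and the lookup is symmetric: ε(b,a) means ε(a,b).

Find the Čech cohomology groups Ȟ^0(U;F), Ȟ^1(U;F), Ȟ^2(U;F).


nerve simplices:
  W12={x3,x9,x10} W13={x7} W23={x4,x6,x8}
C dims 3,3; δ0: rk 3, SNF 1^2·2
degree 0: 3−3−0 = 0 → Ȟ^0 ≅ 0
degree 1: 3−0−3 = 0 plus torsion [2] → Ȟ^1 ≅ Z/2
degree 2: 0−0−0 = 0 → Ȟ^2 ≅ 0

Ȟ^0 = 0,  Ȟ^1 = Z/2,  Ȟ^2 = 0


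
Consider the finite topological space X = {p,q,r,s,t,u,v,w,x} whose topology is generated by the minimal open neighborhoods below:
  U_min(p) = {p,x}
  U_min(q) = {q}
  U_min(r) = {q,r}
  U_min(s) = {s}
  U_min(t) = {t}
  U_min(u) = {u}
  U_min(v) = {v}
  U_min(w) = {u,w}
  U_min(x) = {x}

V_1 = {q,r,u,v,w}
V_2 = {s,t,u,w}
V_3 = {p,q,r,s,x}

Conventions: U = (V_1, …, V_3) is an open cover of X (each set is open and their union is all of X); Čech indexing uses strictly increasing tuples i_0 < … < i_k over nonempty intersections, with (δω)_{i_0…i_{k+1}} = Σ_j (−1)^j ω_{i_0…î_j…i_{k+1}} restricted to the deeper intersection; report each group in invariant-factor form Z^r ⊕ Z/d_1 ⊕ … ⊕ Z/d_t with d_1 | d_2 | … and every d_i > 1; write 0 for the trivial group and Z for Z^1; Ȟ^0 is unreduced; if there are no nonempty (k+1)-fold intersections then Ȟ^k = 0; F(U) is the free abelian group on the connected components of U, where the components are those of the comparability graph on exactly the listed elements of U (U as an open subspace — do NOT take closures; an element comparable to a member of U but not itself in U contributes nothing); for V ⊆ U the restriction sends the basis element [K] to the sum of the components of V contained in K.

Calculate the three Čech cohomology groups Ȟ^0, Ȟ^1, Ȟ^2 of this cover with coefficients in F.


nonempty intersections:
  V12={u,w} V13={q,r} V23={s}
components per intersection:
  V1: {q,r} {u,w} {v}
  V2: {s} {t} {u,w}
  V3: {p,x} {q,r} {s}
  V12: {u,w}
  V13: {q,r}
  V23: {s}
C dims 9,3; δ0: rk 3, SNF 1^3
Ȟ^0: (9−3)−0=6 ⇒ Z^6
Ȟ^1: (3−0)−3=0 ⇒ 0
Ȟ^2: (0−0)−0=0 ⇒ 0

Ȟ^0 ≅ Z^6, Ȟ^1 ≅ 0, Ȟ^2 ≅ 0


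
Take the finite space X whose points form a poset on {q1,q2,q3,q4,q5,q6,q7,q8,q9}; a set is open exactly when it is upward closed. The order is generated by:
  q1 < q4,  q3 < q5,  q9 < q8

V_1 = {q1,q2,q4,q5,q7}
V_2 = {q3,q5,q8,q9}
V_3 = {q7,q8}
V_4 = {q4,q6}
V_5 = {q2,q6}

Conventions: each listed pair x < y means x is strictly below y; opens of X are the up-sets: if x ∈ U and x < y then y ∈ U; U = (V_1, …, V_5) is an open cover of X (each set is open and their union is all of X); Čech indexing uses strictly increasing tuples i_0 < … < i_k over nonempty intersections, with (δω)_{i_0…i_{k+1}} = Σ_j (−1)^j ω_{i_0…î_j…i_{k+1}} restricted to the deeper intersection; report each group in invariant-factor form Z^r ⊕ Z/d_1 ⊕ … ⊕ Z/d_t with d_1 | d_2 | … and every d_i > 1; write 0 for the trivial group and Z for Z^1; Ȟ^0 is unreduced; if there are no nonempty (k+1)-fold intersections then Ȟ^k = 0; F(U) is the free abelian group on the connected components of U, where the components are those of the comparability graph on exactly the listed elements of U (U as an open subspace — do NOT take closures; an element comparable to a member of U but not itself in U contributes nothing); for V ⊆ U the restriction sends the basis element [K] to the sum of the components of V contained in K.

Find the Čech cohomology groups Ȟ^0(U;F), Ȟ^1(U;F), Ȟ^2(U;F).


nonempty overlaps:
  V12={q5} V13={q7} V14={q4} V15={q2} V23={q8} V45={q6}
components per intersection:
  V1: {q1,q4} {q2} {q5} {q7}
  V2: {q3,q5} {q8,q9}
  V3: {q7} {q8}
  V4: {q4} {q6}
  V5: {q2} {q6}
  V12: {q5}
  V13: {q7}
  V14: {q4}
  V15: {q2}
  V23: {q8}
  V45: {q6}
C dims 12,6; δ0: rk 6, SNF 1^6
degree 0: 12−6−0 = 6 → Ȟ^0 ≅ Z^6
degree 1: 6−0−6 = 0 → Ȟ^1 ≅ 0
degree 2: 0−0−0 = 0 → Ȟ^2 ≅ 0

Ȟ^0 = Z^6, Ȟ^1 = 0 and Ȟ^2 = 0


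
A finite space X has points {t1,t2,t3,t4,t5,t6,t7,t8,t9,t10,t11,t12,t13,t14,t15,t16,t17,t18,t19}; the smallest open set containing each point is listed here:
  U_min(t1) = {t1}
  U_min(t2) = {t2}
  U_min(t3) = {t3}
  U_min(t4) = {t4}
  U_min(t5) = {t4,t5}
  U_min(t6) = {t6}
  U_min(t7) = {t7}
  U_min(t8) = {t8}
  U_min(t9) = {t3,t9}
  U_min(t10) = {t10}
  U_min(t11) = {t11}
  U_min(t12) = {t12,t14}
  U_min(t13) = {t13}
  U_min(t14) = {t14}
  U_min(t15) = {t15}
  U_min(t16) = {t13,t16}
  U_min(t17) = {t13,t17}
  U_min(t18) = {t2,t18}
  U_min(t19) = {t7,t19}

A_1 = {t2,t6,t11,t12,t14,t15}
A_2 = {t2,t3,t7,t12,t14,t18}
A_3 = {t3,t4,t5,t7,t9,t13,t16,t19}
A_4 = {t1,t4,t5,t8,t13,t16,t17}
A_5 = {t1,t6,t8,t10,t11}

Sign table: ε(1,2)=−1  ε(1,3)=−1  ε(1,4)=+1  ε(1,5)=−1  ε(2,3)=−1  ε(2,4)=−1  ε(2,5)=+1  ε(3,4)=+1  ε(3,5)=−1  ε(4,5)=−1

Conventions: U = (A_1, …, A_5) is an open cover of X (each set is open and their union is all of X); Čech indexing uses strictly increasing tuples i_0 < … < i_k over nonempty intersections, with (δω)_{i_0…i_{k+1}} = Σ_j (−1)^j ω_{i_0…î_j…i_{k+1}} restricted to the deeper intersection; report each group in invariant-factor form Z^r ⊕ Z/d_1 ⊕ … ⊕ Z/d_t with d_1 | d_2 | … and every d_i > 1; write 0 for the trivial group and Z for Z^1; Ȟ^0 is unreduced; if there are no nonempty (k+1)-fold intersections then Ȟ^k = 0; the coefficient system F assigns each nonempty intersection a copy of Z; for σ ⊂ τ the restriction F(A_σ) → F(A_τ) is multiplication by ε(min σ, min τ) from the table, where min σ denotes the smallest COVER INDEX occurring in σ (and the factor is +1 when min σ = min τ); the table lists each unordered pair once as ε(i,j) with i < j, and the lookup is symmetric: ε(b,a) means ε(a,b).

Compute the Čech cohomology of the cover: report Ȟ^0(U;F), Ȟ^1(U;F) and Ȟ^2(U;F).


nerve simplices:
  A12={t2,t12,t14} A15={t6,t11} A23={t3,t7} A34={t4,t5,t13,t16} A45={t1,t8}
C dims 5,5; δ0: rk 4, SNF 1^4
degree 0: 5−4−0 = 1 → Ȟ^0 ≅ Z
degree 1: 5−0−4 = 1 → Ȟ^1 ≅ Z
degree 2: 0−0−0 = 0 → Ȟ^2 ≅ 0

Ȟ^0 ≅ Z; Ȟ^1 ≅ Z; Ȟ^2 ≅ 0
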